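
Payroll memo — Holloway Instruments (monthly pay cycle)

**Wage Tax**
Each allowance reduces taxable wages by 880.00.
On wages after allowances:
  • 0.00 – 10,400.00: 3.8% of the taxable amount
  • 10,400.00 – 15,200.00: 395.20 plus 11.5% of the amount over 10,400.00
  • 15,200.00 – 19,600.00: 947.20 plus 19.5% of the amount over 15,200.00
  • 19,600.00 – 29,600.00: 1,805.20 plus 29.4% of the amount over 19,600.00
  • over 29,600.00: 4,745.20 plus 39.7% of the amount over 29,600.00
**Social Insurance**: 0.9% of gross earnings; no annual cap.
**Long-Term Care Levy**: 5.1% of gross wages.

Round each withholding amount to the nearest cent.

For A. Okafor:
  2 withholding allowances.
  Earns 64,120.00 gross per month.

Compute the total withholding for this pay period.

Wage Tax: taxable = 64,120.00 − 2×880.00 = 62,360.00
  4,745.20 + 39.7% × (62,360.00 − 29,600.00) = 4,745.20 + 39.7% × 32,760.00 = 17,750.92
Social Insurance: 0.9% × 64,120.00 = 577.08
Long-Term Care Levy: 5.1% × 64,120.00 = 3,270.12
Total: 17,750.92 + 577.08 + 3,270.12 = 21,598.12

21,598.12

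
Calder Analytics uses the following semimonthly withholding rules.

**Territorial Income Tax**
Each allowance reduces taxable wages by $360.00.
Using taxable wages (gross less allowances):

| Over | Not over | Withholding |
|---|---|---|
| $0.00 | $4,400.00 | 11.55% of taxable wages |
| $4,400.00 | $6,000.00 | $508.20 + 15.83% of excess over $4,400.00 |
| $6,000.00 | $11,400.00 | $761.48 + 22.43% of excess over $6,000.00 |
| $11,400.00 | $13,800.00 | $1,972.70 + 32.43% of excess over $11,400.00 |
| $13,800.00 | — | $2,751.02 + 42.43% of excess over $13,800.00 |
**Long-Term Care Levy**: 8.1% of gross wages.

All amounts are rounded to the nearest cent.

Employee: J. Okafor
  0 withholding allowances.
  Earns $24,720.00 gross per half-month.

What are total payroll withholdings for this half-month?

$9,386.70

Territorial Income Tax: taxable = $24,720.00
  $2,751.02 + 42.43% × ($24,720.00 − $13,800.00) = $2,751.02 + 42.43% × $10,920.00 = $7,384.38
Long-Term Care Levy: 8.1% × $24,720.00 = $2,002.32
Total: $7,384.38 + $2,002.32 = $9,386.70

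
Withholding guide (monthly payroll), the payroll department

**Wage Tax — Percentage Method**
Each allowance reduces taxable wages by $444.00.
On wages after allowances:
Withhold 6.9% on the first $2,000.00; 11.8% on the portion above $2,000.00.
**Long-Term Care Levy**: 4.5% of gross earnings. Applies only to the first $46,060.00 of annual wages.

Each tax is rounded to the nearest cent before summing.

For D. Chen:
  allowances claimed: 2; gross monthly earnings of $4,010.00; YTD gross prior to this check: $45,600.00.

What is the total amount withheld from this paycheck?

$291.10

Wage Tax: taxable = $4,010.00 − 2×$444.00 = $3,122.00
  $138.00 + 11.8% × ($3,122.00 − $2,000.00) = $138.00 + 11.8% × $1,122.00 = $270.40
Long-Term Care Levy: cap $46,060.00 − YTD $45,600.00 = $460.00 subject; 4.5% × $460.00 = $20.70
Total: $270.40 + $20.70 = $291.10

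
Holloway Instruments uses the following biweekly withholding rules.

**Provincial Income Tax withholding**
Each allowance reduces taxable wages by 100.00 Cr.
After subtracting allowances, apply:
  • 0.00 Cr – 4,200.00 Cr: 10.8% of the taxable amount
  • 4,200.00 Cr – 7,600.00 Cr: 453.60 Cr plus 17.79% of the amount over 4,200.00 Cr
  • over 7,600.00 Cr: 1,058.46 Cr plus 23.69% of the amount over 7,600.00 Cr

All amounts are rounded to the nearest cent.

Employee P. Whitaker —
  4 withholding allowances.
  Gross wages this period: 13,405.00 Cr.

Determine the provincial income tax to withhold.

Provincial Income Tax: taxable = 13,405.00 Cr − 4×100.00 Cr = 13,005.00 Cr
  1,058.46 Cr + 23.69% × (13,005.00 Cr − 7,600.00 Cr) = 1,058.46 Cr + 23.69% × 5,405.00 Cr = 2,338.90 Cr

2,338.90 Cr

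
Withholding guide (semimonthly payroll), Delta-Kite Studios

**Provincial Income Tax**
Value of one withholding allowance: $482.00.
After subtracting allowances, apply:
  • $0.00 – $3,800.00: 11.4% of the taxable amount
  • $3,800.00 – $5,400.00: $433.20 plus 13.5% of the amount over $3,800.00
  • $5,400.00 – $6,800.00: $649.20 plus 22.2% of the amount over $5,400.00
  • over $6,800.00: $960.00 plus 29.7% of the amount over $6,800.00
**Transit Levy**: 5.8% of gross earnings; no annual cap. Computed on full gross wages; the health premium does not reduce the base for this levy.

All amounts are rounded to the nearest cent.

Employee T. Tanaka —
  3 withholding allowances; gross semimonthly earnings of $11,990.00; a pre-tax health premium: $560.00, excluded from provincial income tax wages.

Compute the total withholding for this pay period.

$2,601.07

Provincial Income Tax: taxable = $11,990.00 − $560.00 − 3×$482.00 = $9,984.00
  $960.00 + 29.7% × ($9,984.00 − $6,800.00) = $960.00 + 29.7% × $3,184.00 = $1,905.65
Transit Levy: 5.8% × $11,990.00 = $695.42
Total: $1,905.65 + $695.42 = $2,601.07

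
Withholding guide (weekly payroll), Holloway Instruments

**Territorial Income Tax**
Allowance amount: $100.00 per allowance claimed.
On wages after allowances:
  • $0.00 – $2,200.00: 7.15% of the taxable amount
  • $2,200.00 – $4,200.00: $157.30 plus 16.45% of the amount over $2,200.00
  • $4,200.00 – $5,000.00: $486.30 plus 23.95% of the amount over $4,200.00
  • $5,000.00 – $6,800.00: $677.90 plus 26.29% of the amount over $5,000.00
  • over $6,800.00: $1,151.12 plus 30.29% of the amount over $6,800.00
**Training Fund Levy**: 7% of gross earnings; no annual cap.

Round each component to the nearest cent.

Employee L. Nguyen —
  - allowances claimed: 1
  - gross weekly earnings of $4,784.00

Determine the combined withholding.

$937.10

Territorial Income Tax: taxable = $4,784.00 − 1×$100.00 = $4,684.00
  $486.30 + 23.95% × ($4,684.00 − $4,200.00) = $486.30 + 23.95% × $484.00 = $602.22
Training Fund Levy: 7% × $4,784.00 = $334.88
Total: $602.22 + $334.88 = $937.10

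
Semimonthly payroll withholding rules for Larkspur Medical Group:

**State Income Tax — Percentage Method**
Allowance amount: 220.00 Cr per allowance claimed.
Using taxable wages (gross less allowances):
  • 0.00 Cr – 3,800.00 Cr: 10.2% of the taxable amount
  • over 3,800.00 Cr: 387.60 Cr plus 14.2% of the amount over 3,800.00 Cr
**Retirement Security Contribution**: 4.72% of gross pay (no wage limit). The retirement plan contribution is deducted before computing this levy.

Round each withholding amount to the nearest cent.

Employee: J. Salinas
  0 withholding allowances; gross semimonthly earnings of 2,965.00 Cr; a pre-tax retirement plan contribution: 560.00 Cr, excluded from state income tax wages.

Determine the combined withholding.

358.83 Cr

State Income Tax: taxable = 2,965.00 Cr − 560.00 Cr = 2,405.00 Cr
  10.2% × 2,405.00 Cr = 245.31 Cr
Retirement Security Contribution: 4.72% × 2,405.00 Cr = 113.52 Cr
Total: 245.31 Cr + 113.52 Cr = 358.83 Cr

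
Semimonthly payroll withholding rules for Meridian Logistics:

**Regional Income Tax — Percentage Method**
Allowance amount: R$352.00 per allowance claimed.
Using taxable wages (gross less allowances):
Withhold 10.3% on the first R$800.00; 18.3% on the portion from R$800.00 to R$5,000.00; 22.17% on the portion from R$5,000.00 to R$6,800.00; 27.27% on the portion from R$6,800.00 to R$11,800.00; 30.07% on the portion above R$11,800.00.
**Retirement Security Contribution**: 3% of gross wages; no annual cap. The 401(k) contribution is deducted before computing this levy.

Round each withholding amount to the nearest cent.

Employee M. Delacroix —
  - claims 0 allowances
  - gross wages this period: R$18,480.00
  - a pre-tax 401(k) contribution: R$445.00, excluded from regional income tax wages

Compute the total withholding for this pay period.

Regional Income Tax: taxable = R$18,480.00 − R$445.00 = R$18,035.00
  R$2,613.56 + 30.07% × (R$18,035.00 − R$11,800.00) = R$2,613.56 + 30.07% × R$6,235.00 = R$4,488.42
Retirement Security Contribution: 3% × R$18,035.00 = R$541.05
Total: R$4,488.42 + R$541.05 = R$5,029.47

R$5,029.47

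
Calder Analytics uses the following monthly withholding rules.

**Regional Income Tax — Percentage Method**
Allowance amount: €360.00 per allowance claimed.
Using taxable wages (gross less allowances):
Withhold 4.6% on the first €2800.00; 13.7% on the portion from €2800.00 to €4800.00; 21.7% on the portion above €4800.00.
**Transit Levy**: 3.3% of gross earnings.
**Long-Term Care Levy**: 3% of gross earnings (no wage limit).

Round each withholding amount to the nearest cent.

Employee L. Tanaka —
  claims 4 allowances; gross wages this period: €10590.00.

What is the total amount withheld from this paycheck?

€2013.92

Regional Income Tax: taxable = €10590.00 − 4×€360.00 = €9150.00
  €402.80 + 21.7% × (€9150.00 − €4800.00) = €402.80 + 21.7% × €4350.00 = €1346.75
Transit Levy: 3.3% × €10590.00 = €349.47
Long-Term Care Levy: 3% × €10590.00 = €317.70
Total: €1346.75 + €349.47 + €317.70 = €2013.92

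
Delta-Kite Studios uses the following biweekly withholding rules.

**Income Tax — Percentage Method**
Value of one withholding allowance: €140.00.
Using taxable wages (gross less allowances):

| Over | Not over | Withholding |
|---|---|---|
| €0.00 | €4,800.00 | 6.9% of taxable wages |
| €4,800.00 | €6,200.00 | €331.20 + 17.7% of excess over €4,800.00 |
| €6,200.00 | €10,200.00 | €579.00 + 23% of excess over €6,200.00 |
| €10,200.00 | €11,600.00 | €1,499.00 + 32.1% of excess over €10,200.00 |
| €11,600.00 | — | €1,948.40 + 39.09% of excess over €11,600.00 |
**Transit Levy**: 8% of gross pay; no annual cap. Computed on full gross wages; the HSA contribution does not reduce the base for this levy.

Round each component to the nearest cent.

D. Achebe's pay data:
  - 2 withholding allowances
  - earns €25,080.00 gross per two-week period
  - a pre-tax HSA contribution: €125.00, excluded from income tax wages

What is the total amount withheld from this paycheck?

Income Tax: taxable = €25,080.00 − €125.00 − 2×€140.00 = €24,675.00
  €1,948.40 + 39.09% × (€24,675.00 − €11,600.00) = €1,948.40 + 39.09% × €13,075.00 = €7,059.42
Transit Levy: 8% × €25,080.00 = €2,006.40
Total: €7,059.42 + €2,006.40 = €9,065.82

€9,065.82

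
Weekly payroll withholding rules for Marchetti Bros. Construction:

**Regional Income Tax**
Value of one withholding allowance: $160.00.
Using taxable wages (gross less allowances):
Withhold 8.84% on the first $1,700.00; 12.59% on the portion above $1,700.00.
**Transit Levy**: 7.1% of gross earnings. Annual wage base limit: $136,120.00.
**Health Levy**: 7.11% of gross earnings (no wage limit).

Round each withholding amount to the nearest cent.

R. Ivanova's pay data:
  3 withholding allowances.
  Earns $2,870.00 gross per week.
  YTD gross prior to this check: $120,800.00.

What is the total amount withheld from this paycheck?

Regional Income Tax: taxable = $2,870.00 − 3×$160.00 = $2,390.00
  $150.28 + 12.59% × ($2,390.00 − $1,700.00) = $150.28 + 12.59% × $690.00 = $237.15
Transit Levy: 7.1% × $2,870.00 = $203.77
Health Levy: 7.11% × $2,870.00 = $204.06
Total: $237.15 + $203.77 + $204.06 = $644.98

$644.98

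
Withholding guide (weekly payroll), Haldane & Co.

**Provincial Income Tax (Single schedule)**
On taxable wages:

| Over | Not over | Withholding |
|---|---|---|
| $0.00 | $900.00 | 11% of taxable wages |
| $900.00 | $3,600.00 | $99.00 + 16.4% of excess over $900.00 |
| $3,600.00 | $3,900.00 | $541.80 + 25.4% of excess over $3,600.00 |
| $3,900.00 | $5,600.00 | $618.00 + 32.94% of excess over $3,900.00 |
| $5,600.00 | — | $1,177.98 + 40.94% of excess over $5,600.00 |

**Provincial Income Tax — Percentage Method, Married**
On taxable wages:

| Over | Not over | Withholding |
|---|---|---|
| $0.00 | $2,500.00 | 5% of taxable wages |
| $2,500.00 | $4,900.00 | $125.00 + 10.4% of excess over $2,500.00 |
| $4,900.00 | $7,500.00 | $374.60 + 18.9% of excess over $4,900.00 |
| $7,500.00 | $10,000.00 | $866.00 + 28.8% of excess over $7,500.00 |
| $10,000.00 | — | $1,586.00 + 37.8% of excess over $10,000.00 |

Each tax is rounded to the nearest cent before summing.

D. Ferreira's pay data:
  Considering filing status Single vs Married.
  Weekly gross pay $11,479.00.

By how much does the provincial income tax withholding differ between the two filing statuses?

$1,439.78

Provincial Income Tax (Single): taxable = $11,479.00
  $1,177.98 + 40.94% × ($11,479.00 − $5,600.00) = $1,177.98 + 40.94% × $5,879.00 = $3,584.84
Provincial Income Tax (Married): taxable = $11,479.00
  $1,586.00 + 37.8% × ($11,479.00 − $10,000.00) = $1,586.00 + 37.8% × $1,479.00 = $2,145.06
Difference: |$3,584.84 − $2,145.06| = $1,439.78 (higher under Single)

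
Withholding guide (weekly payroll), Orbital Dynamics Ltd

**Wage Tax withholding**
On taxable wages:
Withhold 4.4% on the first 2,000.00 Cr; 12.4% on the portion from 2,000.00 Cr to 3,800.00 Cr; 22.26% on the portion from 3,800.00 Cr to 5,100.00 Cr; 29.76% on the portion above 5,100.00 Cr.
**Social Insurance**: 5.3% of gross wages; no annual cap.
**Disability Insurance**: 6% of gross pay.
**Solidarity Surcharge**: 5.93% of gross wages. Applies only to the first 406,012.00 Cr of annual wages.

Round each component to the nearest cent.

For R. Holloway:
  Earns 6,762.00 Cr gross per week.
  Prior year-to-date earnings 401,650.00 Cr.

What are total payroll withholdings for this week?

2,117.97 Cr

Wage Tax: taxable = 6,762.00 Cr
  600.58 Cr + 29.76% × (6,762.00 Cr − 5,100.00 Cr) = 600.58 Cr + 29.76% × 1,662.00 Cr = 1,095.19 Cr
Social Insurance: 5.3% × 6,762.00 Cr = 358.39 Cr
Disability Insurance: 6% × 6,762.00 Cr = 405.72 Cr
Solidarity Surcharge: cap 406,012.00 Cr − YTD 401,650.00 Cr = 4,362.00 Cr subject; 5.93% × 4,362.00 Cr = 258.67 Cr
Total: 1,095.19 Cr + 358.39 Cr + 405.72 Cr + 258.67 Cr = 2,117.97 Cr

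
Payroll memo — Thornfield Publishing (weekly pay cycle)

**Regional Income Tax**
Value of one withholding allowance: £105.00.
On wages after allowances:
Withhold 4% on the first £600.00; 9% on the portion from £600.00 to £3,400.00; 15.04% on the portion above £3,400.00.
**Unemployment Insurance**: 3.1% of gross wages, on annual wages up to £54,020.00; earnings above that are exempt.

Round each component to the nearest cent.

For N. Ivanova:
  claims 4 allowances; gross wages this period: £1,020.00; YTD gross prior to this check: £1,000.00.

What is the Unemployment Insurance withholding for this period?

£31.62

Unemployment Insurance: 3.1% × £1,020.00 = £31.62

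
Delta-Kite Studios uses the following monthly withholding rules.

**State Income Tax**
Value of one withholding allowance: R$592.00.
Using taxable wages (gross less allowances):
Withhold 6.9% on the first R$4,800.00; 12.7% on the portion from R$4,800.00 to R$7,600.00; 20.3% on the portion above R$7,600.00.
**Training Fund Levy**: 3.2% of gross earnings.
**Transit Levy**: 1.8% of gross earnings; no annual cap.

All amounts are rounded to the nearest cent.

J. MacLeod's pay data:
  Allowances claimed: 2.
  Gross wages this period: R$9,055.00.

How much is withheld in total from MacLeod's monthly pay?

R$1,194.56

State Income Tax: taxable = R$9,055.00 − 2×R$592.00 = R$7,871.00
  R$686.80 + 20.3% × (R$7,871.00 − R$7,600.00) = R$686.80 + 20.3% × R$271.00 = R$741.81
Training Fund Levy: 3.2% × R$9,055.00 = R$289.76
Transit Levy: 1.8% × R$9,055.00 = R$162.99
Total: R$741.81 + R$289.76 + R$162.99 = R$1,194.56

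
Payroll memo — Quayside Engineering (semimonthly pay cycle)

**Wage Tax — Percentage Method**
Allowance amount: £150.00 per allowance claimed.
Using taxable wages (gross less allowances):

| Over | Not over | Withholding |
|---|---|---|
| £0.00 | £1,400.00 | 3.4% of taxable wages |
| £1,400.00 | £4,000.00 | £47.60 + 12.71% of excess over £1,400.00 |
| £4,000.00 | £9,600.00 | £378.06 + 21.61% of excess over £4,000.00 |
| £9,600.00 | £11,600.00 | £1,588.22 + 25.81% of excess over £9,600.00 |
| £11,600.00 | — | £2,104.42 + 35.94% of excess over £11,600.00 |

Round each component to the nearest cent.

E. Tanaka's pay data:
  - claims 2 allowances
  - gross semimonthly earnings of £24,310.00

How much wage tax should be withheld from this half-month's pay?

Wage Tax: taxable = £24,310.00 − 2×£150.00 = £24,010.00
  £2,104.42 + 35.94% × (£24,010.00 − £11,600.00) = £2,104.42 + 35.94% × £12,410.00 = £6,564.57

£6,564.57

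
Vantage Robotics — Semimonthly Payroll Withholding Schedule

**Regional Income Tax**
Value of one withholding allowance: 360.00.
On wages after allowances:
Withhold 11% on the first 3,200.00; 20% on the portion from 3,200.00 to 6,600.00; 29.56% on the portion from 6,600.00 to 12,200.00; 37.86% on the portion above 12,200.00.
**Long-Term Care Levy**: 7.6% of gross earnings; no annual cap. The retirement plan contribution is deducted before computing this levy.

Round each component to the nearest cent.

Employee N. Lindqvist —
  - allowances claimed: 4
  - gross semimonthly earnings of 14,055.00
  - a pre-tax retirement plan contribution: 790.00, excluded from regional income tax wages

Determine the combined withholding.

Regional Income Tax: taxable = 14,055.00 − 790.00 − 4×360.00 = 11,825.00
  1,032.00 + 29.56% × (11,825.00 − 6,600.00) = 1,032.00 + 29.56% × 5,225.00 = 2,576.51
Long-Term Care Levy: 7.6% × 13,265.00 = 1,008.14
Total: 2,576.51 + 1,008.14 = 3,584.65

3,584.65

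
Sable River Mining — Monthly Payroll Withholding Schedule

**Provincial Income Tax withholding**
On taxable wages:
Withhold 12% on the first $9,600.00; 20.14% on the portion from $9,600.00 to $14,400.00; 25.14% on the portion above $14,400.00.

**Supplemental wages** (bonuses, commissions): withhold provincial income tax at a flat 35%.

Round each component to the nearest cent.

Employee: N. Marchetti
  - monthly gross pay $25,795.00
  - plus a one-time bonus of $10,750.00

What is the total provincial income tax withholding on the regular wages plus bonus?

$8,745.92

Provincial Income Tax: taxable = $25,795.00
  $2,118.72 + 25.14% × ($25,795.00 − $14,400.00) = $2,118.72 + 25.14% × $11,395.00 = $4,983.42
Supplemental (35% flat on bonus): 35% × $10,750.00 = $3,762.50
Total provincial income tax: $4,983.42 + $3,762.50 = $8,745.92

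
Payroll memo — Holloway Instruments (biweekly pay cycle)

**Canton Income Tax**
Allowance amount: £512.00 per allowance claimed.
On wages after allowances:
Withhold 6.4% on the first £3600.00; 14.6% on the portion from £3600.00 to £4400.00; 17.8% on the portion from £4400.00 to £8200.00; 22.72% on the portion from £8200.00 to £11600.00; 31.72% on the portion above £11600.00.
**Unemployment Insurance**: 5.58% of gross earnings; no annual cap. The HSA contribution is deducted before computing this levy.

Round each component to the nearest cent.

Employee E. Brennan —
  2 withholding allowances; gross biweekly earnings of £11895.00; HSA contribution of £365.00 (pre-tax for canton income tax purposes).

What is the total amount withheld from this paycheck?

£2190.89

Canton Income Tax: taxable = £11895.00 − £365.00 − 2×£512.00 = £10506.00
  £1023.60 + 22.72% × (£10506.00 − £8200.00) = £1023.60 + 22.72% × £2306.00 = £1547.52
Unemployment Insurance: 5.58% × £11530.00 = £643.37
Total: £1547.52 + £643.37 = £2190.89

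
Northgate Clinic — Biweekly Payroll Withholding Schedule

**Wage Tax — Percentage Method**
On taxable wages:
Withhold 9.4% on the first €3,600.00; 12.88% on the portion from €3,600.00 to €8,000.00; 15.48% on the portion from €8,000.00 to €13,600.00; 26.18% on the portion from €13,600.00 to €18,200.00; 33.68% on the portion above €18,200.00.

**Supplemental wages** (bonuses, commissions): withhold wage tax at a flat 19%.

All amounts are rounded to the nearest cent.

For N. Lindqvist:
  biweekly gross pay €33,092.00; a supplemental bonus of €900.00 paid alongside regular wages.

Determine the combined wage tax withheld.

Wage Tax: taxable = €33,092.00
  €2,976.28 + 33.68% × (€33,092.00 − €18,200.00) = €2,976.28 + 33.68% × €14,892.00 = €7,991.91
Supplemental (19% flat on bonus): 19% × €900.00 = €171.00
Total wage tax: €7,991.91 + €171.00 = €8,162.91

€8,162.91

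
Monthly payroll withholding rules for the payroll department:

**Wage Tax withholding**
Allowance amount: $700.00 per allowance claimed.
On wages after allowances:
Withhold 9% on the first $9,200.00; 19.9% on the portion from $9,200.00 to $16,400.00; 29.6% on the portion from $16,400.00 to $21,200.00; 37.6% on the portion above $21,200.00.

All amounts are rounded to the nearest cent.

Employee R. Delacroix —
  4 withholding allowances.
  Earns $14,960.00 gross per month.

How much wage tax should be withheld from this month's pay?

Wage Tax: taxable = $14,960.00 − 4×$700.00 = $12,160.00
  $828.00 + 19.9% × ($12,160.00 − $9,200.00) = $828.00 + 19.9% × $2,960.00 = $1,417.04

$1,417.04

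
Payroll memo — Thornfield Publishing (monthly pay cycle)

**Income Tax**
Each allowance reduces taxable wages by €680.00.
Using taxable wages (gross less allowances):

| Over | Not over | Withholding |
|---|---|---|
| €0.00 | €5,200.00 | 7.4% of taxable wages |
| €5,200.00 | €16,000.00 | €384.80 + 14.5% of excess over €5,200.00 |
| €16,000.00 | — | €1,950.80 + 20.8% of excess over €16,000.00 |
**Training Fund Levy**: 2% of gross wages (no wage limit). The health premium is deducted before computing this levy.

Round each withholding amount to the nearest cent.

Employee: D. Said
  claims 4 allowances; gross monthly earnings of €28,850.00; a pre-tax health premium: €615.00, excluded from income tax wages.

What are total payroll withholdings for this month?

€4,494.62

Income Tax: taxable = €28,850.00 − €615.00 − 4×€680.00 = €25,515.00
  €1,950.80 + 20.8% × (€25,515.00 − €16,000.00) = €1,950.80 + 20.8% × €9,515.00 = €3,929.92
Training Fund Levy: 2% × €28,235.00 = €564.70
Total: €3,929.92 + €564.70 = €4,494.62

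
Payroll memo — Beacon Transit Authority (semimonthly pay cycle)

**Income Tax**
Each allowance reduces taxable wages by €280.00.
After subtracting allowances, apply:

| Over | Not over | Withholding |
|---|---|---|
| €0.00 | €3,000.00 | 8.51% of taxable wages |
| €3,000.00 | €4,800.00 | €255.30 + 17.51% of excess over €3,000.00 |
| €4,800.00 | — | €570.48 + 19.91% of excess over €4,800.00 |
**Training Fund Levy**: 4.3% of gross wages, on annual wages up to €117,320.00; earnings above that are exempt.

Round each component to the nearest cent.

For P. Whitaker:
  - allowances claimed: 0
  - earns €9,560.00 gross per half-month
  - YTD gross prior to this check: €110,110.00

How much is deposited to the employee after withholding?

Income Tax: taxable = €9,560.00
  €570.48 + 19.91% × (€9,560.00 − €4,800.00) = €570.48 + 19.91% × €4,760.00 = €1,518.20
Training Fund Levy: cap €117,320.00 − YTD €110,110.00 = €7,210.00 subject; 4.3% × €7,210.00 = €310.03
Total withheld: €1,518.20 + €310.03 = €1,828.23
Net pay: €9,560.00 − €1,828.23 = €7,731.77

€7,731.77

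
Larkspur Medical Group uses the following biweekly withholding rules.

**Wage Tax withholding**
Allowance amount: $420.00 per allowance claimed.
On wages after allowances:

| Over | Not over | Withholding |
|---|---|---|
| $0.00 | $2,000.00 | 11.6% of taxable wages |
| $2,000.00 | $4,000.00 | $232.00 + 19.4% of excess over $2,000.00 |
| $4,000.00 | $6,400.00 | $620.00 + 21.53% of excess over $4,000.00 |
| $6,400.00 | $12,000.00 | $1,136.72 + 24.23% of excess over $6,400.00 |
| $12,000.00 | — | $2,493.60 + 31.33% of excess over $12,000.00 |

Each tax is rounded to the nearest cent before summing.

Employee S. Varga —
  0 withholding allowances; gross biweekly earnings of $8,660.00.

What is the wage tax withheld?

Wage Tax: taxable = $8,660.00
  $1,136.72 + 24.23% × ($8,660.00 − $6,400.00) = $1,136.72 + 24.23% × $2,260.00 = $1,684.32

$1,684.32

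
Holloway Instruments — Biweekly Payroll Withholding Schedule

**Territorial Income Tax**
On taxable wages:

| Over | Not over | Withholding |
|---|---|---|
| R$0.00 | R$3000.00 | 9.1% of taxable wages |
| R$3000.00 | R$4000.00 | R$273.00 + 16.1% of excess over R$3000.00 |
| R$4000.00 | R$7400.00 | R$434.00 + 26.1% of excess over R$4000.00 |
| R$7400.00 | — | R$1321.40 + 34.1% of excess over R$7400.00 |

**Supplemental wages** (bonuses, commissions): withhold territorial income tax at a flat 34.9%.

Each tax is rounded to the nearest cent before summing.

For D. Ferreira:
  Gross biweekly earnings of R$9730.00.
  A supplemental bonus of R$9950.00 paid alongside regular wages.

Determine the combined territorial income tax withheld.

Territorial Income Tax: taxable = R$9730.00
  R$1321.40 + 34.1% × (R$9730.00 − R$7400.00) = R$1321.40 + 34.1% × R$2330.00 = R$2115.93
Supplemental (34.9% flat on bonus): 34.9% × R$9950.00 = R$3472.55
Total territorial income tax: R$2115.93 + R$3472.55 = R$5588.48

R$5588.48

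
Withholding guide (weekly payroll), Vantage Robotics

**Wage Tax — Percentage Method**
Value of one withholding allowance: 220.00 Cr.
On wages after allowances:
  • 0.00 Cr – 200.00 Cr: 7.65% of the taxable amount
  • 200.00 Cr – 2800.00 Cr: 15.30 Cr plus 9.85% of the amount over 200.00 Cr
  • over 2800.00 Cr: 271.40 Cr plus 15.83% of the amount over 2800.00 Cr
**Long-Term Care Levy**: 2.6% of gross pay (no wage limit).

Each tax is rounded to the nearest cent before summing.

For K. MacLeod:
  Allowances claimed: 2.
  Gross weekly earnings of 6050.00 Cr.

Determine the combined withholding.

873.52 Cr

Wage Tax: taxable = 6050.00 Cr − 2×220.00 Cr = 5610.00 Cr
  271.40 Cr + 15.83% × (5610.00 Cr − 2800.00 Cr) = 271.40 Cr + 15.83% × 2810.00 Cr = 716.22 Cr
Long-Term Care Levy: 2.6% × 6050.00 Cr = 157.30 Cr
Total: 716.22 Cr + 157.30 Cr = 873.52 Cr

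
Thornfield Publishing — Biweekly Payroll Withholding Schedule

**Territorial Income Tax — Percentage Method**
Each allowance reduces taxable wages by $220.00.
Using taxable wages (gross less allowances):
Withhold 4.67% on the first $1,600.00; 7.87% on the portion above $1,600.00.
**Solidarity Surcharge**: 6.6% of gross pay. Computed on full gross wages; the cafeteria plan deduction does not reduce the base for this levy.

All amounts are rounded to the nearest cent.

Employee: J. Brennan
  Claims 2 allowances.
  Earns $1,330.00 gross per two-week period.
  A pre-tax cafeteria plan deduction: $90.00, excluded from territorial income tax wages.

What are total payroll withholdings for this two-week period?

$125.14

Territorial Income Tax: taxable = $1,330.00 − $90.00 − 2×$220.00 = $800.00
  4.67% × $800.00 = $37.36
Solidarity Surcharge: 6.6% × $1,330.00 = $87.78
Total: $37.36 + $87.78 = $125.14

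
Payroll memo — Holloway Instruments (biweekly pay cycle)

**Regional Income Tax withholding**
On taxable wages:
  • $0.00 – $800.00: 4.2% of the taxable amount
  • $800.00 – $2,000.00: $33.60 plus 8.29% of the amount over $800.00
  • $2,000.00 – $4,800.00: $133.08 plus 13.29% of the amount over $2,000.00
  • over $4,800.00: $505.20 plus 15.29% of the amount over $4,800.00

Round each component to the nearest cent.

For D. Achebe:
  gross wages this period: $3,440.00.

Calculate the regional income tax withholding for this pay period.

$324.46

Regional Income Tax: taxable = $3,440.00
  $133.08 + 13.29% × ($3,440.00 − $2,000.00) = $133.08 + 13.29% × $1,440.00 = $324.46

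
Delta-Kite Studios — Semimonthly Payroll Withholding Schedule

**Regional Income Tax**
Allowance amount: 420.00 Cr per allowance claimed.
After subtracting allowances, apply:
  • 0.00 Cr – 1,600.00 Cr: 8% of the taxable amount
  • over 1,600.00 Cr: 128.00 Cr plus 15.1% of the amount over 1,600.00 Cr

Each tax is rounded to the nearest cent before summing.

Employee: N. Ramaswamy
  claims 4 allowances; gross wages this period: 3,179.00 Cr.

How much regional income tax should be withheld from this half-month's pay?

Regional Income Tax: taxable = 3,179.00 Cr − 4×420.00 Cr = 1,499.00 Cr
  8% × 1,499.00 Cr = 119.92 Cr

119.92 Cr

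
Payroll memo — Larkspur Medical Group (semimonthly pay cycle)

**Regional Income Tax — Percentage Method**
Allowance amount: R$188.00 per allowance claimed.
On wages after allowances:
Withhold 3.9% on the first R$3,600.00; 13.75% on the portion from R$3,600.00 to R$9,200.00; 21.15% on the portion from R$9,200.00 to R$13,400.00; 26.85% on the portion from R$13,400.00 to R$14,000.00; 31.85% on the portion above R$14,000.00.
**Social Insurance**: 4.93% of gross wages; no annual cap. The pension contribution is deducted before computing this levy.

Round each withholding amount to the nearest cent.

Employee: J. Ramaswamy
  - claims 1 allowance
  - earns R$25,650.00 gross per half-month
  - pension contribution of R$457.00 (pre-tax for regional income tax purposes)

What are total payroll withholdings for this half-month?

R$6,706.90

Regional Income Tax: taxable = R$25,650.00 − R$457.00 − 1×R$188.00 = R$25,005.00
  R$1,959.80 + 31.85% × (R$25,005.00 − R$14,000.00) = R$1,959.80 + 31.85% × R$11,005.00 = R$5,464.89
Social Insurance: 4.93% × R$25,193.00 = R$1,242.01
Total: R$5,464.89 + R$1,242.01 = R$6,706.90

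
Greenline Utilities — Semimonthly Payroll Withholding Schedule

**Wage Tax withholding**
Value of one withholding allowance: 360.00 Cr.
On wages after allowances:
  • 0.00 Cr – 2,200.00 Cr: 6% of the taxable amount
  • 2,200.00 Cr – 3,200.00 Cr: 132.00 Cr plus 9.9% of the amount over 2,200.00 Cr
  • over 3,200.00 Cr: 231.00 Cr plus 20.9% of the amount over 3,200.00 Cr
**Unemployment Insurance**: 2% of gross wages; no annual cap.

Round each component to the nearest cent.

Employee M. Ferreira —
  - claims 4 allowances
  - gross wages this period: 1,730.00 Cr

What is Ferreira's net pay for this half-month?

1,678.00 Cr

Wage Tax: taxable = 1,730.00 Cr − 4×360.00 Cr = 290.00 Cr
  6% × 290.00 Cr = 17.40 Cr
Unemployment Insurance: 2% × 1,730.00 Cr = 34.60 Cr
Total withheld: 17.40 Cr + 34.60 Cr = 52.00 Cr
Net pay: 1,730.00 Cr − 52.00 Cr = 1,678.00 Cr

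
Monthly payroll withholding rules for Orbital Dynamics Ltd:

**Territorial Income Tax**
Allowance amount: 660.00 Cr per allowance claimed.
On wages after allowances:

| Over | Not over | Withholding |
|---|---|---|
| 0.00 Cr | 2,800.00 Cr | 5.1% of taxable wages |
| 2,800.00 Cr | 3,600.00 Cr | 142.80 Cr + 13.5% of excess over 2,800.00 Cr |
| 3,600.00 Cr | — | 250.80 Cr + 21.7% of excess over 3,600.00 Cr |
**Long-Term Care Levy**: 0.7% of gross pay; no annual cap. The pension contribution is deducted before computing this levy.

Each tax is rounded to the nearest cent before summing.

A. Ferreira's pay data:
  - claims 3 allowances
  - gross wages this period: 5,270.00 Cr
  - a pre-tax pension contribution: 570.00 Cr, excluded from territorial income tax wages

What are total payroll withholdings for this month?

Territorial Income Tax: taxable = 5,270.00 Cr − 570.00 Cr − 3×660.00 Cr = 2,720.00 Cr
  5.1% × 2,720.00 Cr = 138.72 Cr
Long-Term Care Levy: 0.7% × 4,700.00 Cr = 32.90 Cr
Total: 138.72 Cr + 32.90 Cr = 171.62 Cr

171.62 Cr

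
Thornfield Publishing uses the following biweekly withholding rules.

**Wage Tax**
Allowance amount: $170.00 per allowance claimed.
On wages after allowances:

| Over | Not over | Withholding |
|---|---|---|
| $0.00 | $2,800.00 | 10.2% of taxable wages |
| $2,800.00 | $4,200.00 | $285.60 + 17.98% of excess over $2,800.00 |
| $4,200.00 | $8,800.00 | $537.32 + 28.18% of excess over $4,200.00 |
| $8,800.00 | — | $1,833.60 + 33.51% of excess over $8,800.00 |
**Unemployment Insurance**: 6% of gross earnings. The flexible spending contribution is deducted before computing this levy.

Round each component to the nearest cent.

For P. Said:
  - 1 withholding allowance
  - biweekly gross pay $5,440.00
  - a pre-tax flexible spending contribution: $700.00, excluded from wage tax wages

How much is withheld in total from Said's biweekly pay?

$925.99

Wage Tax: taxable = $5,440.00 − $700.00 − 1×$170.00 = $4,570.00
  $537.32 + 28.18% × ($4,570.00 − $4,200.00) = $537.32 + 28.18% × $370.00 = $641.59
Unemployment Insurance: 6% × $4,740.00 = $284.40
Total: $641.59 + $284.40 = $925.99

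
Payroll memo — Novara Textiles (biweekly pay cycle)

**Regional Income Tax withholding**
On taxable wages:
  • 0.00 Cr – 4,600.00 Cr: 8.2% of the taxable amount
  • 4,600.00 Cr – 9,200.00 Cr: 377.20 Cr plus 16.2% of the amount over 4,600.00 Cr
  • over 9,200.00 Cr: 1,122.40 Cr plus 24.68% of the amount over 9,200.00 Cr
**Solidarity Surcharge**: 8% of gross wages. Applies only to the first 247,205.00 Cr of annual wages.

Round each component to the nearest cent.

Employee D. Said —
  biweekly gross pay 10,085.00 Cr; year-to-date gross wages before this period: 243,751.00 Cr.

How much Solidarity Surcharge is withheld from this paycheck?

Solidarity Surcharge: cap 247,205.00 Cr − YTD 243,751.00 Cr = 3,454.00 Cr subject; 8% × 3,454.00 Cr = 276.32 Cr

276.32 Cr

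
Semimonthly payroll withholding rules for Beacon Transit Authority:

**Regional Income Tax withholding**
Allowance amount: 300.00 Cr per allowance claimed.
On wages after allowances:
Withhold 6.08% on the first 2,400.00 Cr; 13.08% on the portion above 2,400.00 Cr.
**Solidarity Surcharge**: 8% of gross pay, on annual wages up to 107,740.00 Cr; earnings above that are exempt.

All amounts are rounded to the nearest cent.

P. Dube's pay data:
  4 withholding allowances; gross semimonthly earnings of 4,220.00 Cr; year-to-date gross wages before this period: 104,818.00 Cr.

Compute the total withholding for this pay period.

Regional Income Tax: taxable = 4,220.00 Cr − 4×300.00 Cr = 3,020.00 Cr
  145.92 Cr + 13.08% × (3,020.00 Cr − 2,400.00 Cr) = 145.92 Cr + 13.08% × 620.00 Cr = 227.02 Cr
Solidarity Surcharge: cap 107,740.00 Cr − YTD 104,818.00 Cr = 2,922.00 Cr subject; 8% × 2,922.00 Cr = 233.76 Cr
Total: 227.02 Cr + 233.76 Cr = 460.78 Cr

460.78 Cr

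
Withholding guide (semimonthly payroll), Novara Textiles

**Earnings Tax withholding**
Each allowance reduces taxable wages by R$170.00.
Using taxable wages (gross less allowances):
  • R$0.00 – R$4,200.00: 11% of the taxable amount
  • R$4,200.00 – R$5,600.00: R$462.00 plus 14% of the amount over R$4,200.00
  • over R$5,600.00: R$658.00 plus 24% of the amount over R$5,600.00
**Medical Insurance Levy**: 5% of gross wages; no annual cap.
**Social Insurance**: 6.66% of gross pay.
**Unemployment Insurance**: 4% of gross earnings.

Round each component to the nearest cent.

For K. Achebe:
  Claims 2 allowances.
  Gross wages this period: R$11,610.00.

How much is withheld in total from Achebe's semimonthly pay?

R$3,836.93

Earnings Tax: taxable = R$11,610.00 − 2×R$170.00 = R$11,270.00
  R$658.00 + 24% × (R$11,270.00 − R$5,600.00) = R$658.00 + 24% × R$5,670.00 = R$2,018.80
Medical Insurance Levy: 5% × R$11,610.00 = R$580.50
Social Insurance: 6.66% × R$11,610.00 = R$773.23
Unemployment Insurance: 4% × R$11,610.00 = R$464.40
Total: R$2,018.80 + R$580.50 + R$773.23 + R$464.40 = R$3,836.93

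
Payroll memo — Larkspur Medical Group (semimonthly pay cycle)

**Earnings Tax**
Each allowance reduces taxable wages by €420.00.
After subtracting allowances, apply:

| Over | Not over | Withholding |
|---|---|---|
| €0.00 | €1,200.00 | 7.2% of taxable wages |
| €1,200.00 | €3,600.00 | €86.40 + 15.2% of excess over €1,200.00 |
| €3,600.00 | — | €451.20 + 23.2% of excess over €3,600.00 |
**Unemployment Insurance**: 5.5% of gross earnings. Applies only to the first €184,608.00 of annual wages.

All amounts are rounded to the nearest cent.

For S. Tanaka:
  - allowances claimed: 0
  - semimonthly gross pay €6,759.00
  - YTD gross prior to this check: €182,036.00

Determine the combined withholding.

Earnings Tax: taxable = €6,759.00
  €451.20 + 23.2% × (€6,759.00 − €3,600.00) = €451.20 + 23.2% × €3,159.00 = €1,184.09
Unemployment Insurance: cap €184,608.00 − YTD €182,036.00 = €2,572.00 subject; 5.5% × €2,572.00 = €141.46
Total: €1,184.09 + €141.46 = €1,325.55

€1,325.55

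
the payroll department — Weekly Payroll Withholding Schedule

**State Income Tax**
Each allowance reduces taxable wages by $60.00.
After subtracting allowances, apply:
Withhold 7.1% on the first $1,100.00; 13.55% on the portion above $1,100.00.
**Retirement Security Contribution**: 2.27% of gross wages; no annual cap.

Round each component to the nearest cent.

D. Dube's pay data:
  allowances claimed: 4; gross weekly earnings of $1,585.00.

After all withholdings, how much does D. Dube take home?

$1,437.72

State Income Tax: taxable = $1,585.00 − 4×$60.00 = $1,345.00
  $78.10 + 13.55% × ($1,345.00 − $1,100.00) = $78.10 + 13.55% × $245.00 = $111.30
Retirement Security Contribution: 2.27% × $1,585.00 = $35.98
Total withheld: $111.30 + $35.98 = $147.28
Net pay: $1,585.00 − $147.28 = $1,437.72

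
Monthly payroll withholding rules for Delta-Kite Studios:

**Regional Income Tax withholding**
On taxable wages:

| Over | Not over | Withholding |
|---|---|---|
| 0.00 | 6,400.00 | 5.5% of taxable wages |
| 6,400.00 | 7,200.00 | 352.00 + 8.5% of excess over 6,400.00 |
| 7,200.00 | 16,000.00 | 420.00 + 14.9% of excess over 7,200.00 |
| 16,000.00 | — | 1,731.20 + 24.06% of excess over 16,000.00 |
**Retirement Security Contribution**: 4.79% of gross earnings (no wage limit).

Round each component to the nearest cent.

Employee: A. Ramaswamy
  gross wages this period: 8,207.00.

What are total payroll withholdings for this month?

Regional Income Tax: taxable = 8,207.00
  420.00 + 14.9% × (8,207.00 − 7,200.00) = 420.00 + 14.9% × 1,007.00 = 570.04
Retirement Security Contribution: 4.79% × 8,207.00 = 393.12
Total: 570.04 + 393.12 = 963.16

963.16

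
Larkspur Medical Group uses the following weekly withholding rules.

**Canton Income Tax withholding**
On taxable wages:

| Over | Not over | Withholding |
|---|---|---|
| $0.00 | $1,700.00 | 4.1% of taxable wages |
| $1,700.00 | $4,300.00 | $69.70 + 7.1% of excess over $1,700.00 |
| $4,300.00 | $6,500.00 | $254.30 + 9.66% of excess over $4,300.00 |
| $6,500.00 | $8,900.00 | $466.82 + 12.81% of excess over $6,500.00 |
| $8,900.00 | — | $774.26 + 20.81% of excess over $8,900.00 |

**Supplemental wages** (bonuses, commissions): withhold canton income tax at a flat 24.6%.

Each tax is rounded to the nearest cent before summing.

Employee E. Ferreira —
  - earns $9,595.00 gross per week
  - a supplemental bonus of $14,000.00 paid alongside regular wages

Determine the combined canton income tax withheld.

$4,362.89

Canton Income Tax: taxable = $9,595.00
  $774.26 + 20.81% × ($9,595.00 − $8,900.00) = $774.26 + 20.81% × $695.00 = $918.89
Supplemental (24.6% flat on bonus): 24.6% × $14,000.00 = $3,444.00
Total canton income tax: $918.89 + $3,444.00 = $4,362.89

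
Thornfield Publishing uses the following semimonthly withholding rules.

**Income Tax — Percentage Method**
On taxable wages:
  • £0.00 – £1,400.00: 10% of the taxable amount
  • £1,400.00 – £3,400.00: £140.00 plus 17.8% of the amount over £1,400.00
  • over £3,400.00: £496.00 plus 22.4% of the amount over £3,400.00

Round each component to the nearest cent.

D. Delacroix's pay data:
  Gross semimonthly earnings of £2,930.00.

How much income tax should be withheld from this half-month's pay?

Income Tax: taxable = £2,930.00
  £140.00 + 17.8% × (£2,930.00 − £1,400.00) = £140.00 + 17.8% × £1,530.00 = £412.34

£412.34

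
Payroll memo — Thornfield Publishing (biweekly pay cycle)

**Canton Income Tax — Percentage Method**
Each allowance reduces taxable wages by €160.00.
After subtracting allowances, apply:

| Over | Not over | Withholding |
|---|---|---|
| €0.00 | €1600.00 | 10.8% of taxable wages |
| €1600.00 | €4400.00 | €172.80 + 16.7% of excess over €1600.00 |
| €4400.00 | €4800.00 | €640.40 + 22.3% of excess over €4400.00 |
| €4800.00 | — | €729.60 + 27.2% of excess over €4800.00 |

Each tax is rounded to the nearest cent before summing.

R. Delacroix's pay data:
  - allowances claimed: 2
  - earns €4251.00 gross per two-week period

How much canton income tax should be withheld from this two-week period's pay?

Canton Income Tax: taxable = €4251.00 − 2×€160.00 = €3931.00
  €172.80 + 16.7% × (€3931.00 − €1600.00) = €172.80 + 16.7% × €2331.00 = €562.08

€562.08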